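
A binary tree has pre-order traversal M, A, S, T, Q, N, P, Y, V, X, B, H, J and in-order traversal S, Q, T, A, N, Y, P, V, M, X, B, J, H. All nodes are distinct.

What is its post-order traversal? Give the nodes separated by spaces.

Q T S Y V P N A J H B X M

The first element of pre-order is the root; it splits in-order into left and right subtrees.
Root M: left subtree has 8 nodes {S, Q, T, A, N, Y, P, V}, right has 4 {X, B, J, H}.
  Root A: left subtree has 3 nodes {S, Q, T}, right has 4 {N, Y, P, V}.
    Root S: left subtree has 0 nodes { }, right has 2 {Q, T}.
      Root T: left subtree has 1 node {Q}, right has 0 { }.
    Root N: left subtree has 0 nodes { }, right has 3 {Y, P, V}.
      Root P: left subtree has 1 node {Y}, right has 1 {V}.
  Root X: left subtree has 0 nodes { }, right has 3 {B, J, H}.
    Root B: left subtree has 0 nodes { }, right has 2 {J, H}.
      Root H: left subtree has 1 node {J}, right has 0 { }.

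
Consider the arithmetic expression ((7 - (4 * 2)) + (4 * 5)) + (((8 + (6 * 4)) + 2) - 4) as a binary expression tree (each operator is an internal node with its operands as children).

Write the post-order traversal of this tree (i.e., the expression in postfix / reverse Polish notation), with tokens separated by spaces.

Post-order on an expression tree gives postfix notation: for each operator, emit left operand, right operand, then the operator.

7 4 2 * - 4 5 * + 8 6 4 * + 2 + 4 - +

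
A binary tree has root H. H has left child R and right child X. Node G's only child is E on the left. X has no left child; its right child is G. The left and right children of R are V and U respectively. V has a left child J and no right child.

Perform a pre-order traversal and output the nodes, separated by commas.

H, R, V, J, U, X, G, E

Pre-order visits the node, then its left subtree, then its right subtree.
Visit H.
At H: go left to R.
  Visit R.
  At R: go left to V.
    Visit V.
    At V: go left to J.
      J is a leaf — visit J.
    At V: no right child.
  At R: go right to U.
    U is a leaf — visit U.
At H: go right to X.
  Visit X.
  At X: no left child.
  At X: go right to G.
    Visit G.
    At G: go left to E.
      E is a leaf — visit E.
    At G: no right child.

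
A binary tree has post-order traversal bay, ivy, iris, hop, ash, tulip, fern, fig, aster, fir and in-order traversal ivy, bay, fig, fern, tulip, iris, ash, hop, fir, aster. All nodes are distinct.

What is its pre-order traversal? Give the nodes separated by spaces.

The last element of post-order is the root; it splits in-order into left and right subtrees.
Root fir: left subtree has 8 nodes {ivy, bay, fig, fern, tulip, iris, ash, hop}, right has 1 {aster}.
  Root fig: left subtree has 2 nodes {ivy, bay}, right has 5 {fern, tulip, iris, ash, hop}.
    Root ivy: left subtree has 0 nodes { }, right has 1 {bay}.
    Root fern: left subtree has 0 nodes { }, right has 4 {tulip, iris, ash, hop}.
      Root tulip: left subtree has 0 nodes { }, right has 3 {iris, ash, hop}.
        Root ash: left subtree has 1 node {iris}, right has 1 {hop}.

fir fig ivy bay fern tulip ash iris hop aster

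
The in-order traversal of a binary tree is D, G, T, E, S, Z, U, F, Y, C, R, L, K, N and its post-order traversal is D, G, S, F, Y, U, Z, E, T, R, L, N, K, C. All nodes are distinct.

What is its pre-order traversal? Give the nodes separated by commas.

C, T, G, D, E, Z, S, U, Y, F, K, L, R, N

The last element of post-order is the root; it splits in-order into left and right subtrees.
Root C: left subtree has 9 nodes {D, G, T, E, S, Z, U, F, Y}, right has 4 {R, L, K, N}.
  Root T: left subtree has 2 nodes {D, G}, right has 6 {E, S, Z, U, F, Y}.
    Root G: left subtree has 1 node {D}, right has 0 { }.
    Root E: left subtree has 0 nodes { }, right has 5 {S, Z, U, F, Y}.
      Root Z: left subtree has 1 node {S}, right has 3 {U, F, Y}.
        Root U: left subtree has 0 nodes { }, right has 2 {F, Y}.
          Root Y: left subtree has 1 node {F}, right has 0 { }.
  Root K: left subtree has 2 nodes {R, L}, right has 1 {N}.
    Root L: left subtree has 1 node {R}, right has 0 { }.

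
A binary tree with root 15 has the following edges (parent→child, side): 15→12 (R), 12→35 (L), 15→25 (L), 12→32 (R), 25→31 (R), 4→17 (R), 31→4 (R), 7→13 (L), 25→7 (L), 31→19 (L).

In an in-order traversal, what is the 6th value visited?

In-order visits the left subtree, then the node, then the right subtree.
At 15: go left to 25.
  At 25: go left to 7.
    At 7: go left to 13.
      13 is a leaf — visit 13.
    Visit 7.
    At 7: no right child.
  Visit 25.
  At 25: go right to 31.
    At 31: go left to 19.
      19 is a leaf — visit 19.
    Visit 31.
    At 31: go right to 4.
      At 4: no left child.
      Visit 4.
      At 4: go right to 17.
        17 is a leaf — visit 17.
Visit 15.
At 15: go right to 12.
  At 12: go left to 35.
    35 is a leaf — visit 35.
  Visit 12.
  At 12: go right to 32.
    32 is a leaf — visit 32.
Full in-order sequence: 13, 7, 25, 19, 31, 4, 17, 15, 35, 12, 32.

4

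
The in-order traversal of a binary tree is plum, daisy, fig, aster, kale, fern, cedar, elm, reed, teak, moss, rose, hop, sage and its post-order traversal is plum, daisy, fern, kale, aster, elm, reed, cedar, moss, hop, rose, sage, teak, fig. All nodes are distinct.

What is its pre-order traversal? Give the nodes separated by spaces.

The last element of post-order is the root; it splits in-order into left and right subtrees.
Root fig: left subtree has 2 nodes {plum, daisy}, right has 11 {aster, kale, fern, cedar, elm, reed, teak, moss, rose, hop, sage}.
  Root daisy: left subtree has 1 node {plum}, right has 0 { }.
  Root teak: left subtree has 6 nodes {aster, kale, fern, cedar, elm, reed}, right has 4 {moss, rose, hop, sage}.
    Root cedar: left subtree has 3 nodes {aster, kale, fern}, right has 2 {elm, reed}.
      Root aster: left subtree has 0 nodes { }, right has 2 {kale, fern}.
        Root kale: left subtree has 0 nodes { }, right has 1 {fern}.
      Root reed: left subtree has 1 node {elm}, right has 0 { }.
    Root sage: left subtree has 3 nodes {moss, rose, hop}, right has 0 { }.
      Root rose: left subtree has 1 node {moss}, right has 1 {hop}.

fig daisy plum teak cedar aster kale fern reed elm sage rose moss hop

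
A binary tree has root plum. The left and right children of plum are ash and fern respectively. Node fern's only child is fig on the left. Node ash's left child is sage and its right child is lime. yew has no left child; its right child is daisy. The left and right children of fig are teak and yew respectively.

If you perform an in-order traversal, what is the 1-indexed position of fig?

6

In-order visits the left subtree, then the node, then the right subtree.
At plum: go left to ash.
  At ash: go left to sage.
    sage is a leaf — visit sage.
  Visit ash.
  At ash: go right to lime.
    lime is a leaf — visit lime.
Visit plum.
At plum: go right to fern.
  At fern: go left to fig.
    At fig: go left to teak.
      teak is a leaf — visit teak.
    Visit fig.
    At fig: go right to yew.
      At yew: no left child.
      Visit yew.
      At yew: go right to daisy.
        daisy is a leaf — visit daisy.
  Visit fern.
  At fern: no right child.
Full in-order sequence: sage, ash, lime, plum, teak, fig, yew, daisy, fern.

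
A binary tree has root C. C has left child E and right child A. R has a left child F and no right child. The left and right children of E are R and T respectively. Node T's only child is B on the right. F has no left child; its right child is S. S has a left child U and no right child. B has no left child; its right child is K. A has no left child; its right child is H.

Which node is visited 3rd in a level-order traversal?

A

Level-order visits nodes level by level from the root, left to right within each level.
Level 0: C
Level 1: E, A
Level 2: R, T, H
Level 3: F, B
Level 4: S, K
Level 5: U
Full level-order sequence: C, E, A, R, T, H, F, B, S, K, U.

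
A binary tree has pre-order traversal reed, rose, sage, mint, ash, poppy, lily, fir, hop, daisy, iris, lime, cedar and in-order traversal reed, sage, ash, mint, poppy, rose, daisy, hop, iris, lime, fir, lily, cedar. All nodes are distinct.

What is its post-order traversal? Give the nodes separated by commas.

ash, poppy, mint, sage, daisy, lime, iris, hop, fir, cedar, lily, rose, reed

The first element of pre-order is the root; it splits in-order into left and right subtrees.
Root reed: left subtree has 0 nodes { }, right has 12 {sage, ash, mint, poppy, rose, daisy, hop, iris, lime, fir, lily, cedar}.
  Root rose: left subtree has 4 nodes {sage, ash, mint, poppy}, right has 7 {daisy, hop, iris, lime, fir, lily, cedar}.
    Root sage: left subtree has 0 nodes { }, right has 3 {ash, mint, poppy}.
      Root mint: left subtree has 1 node {ash}, right has 1 {poppy}.
    Root lily: left subtree has 5 nodes {daisy, hop, iris, lime, fir}, right has 1 {cedar}.
      Root fir: left subtree has 4 nodes {daisy, hop, iris, lime}, right has 0 { }.
        Root hop: left subtree has 1 node {daisy}, right has 2 {iris, lime}.
          Root iris: left subtree has 0 nodes { }, right has 1 {lime}.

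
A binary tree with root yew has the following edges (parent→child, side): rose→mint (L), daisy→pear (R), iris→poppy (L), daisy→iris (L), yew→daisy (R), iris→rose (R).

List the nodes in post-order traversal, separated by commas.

poppy, mint, rose, iris, pear, daisy, yew

Post-order visits the left subtree, then the right subtree, then the node.
At yew: no left child.
At yew: go right to daisy.
  At daisy: go left to iris.
    At iris: go left to poppy.
      poppy is a leaf — visit poppy.
    At iris: go right to rose.
      At rose: go left to mint.
        mint is a leaf — visit mint.
      At rose: no right child.
      Visit rose.
    Visit iris.
  At daisy: go right to pear.
    pear is a leaf — visit pear.
  Visit daisy.
Visit yew.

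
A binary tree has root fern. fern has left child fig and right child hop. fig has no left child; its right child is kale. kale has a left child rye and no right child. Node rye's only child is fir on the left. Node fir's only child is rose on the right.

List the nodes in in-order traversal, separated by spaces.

In-order visits the left subtree, then the node, then the right subtree.
At fern: go left to fig.
  At fig: no left child.
  Visit fig.
  At fig: go right to kale.
    At kale: go left to rye.
      At rye: go left to fir.
        At fir: no left child.
        Visit fir.
        At fir: go right to rose.
          rose is a leaf — visit rose.
      Visit rye.
      At rye: no right child.
    Visit kale.
    At kale: no right child.
Visit fern.
At fern: go right to hop.
  hop is a leaf — visit hop.

fig fir rose rye kale fern hop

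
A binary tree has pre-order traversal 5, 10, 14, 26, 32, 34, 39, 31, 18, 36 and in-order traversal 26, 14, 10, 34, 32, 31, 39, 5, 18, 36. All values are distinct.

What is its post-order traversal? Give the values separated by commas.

26, 14, 34, 31, 39, 32, 10, 36, 18, 5

The first element of pre-order is the root; it splits in-order into left and right subtrees.
Root 5: left subtree has 7 nodes {26, 14, 10, 34, 32, 31, 39}, right has 2 {18, 36}.
  Root 10: left subtree has 2 nodes {26, 14}, right has 4 {34, 32, 31, 39}.
    Root 14: left subtree has 1 node {26}, right has 0 { }.
    Root 32: left subtree has 1 node {34}, right has 2 {31, 39}.
      Root 39: left subtree has 1 node {31}, right has 0 { }.
  Root 18: left subtree has 0 nodes { }, right has 1 {36}.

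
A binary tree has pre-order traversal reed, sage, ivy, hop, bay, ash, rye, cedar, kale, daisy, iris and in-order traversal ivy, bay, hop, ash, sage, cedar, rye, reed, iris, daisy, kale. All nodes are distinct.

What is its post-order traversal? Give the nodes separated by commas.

The first element of pre-order is the root; it splits in-order into left and right subtrees.
Root reed: left subtree has 7 nodes {ivy, bay, hop, ash, sage, cedar, rye}, right has 3 {iris, daisy, kale}.
  Root sage: left subtree has 4 nodes {ivy, bay, hop, ash}, right has 2 {cedar, rye}.
    Root ivy: left subtree has 0 nodes { }, right has 3 {bay, hop, ash}.
      Root hop: left subtree has 1 node {bay}, right has 1 {ash}.
    Root rye: left subtree has 1 node {cedar}, right has 0 { }.
  Root kale: left subtree has 2 nodes {iris, daisy}, right has 0 { }.
    Root daisy: left subtree has 1 node {iris}, right has 0 { }.

bay, ash, hop, ivy, cedar, rye, sage, iris, daisy, kale, reed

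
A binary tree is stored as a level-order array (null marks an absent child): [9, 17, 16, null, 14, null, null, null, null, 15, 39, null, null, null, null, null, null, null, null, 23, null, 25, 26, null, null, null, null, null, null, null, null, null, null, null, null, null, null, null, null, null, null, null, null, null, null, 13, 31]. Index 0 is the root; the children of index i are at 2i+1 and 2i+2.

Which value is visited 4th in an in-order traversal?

In-order visits the left subtree, then the node, then the right subtree.
At 9: go left to 17.
  At 17: no left child.
  Visit 17.
  At 17: go right to 14.
    At 14: go left to 15.
      At 15: go left to 23.
        23 is a leaf — visit 23.
      Visit 15.
      At 15: no right child.
    Visit 14.
    At 14: go right to 39.
      At 39: go left to 25.
        25 is a leaf — visit 25.
      Visit 39.
      At 39: go right to 26.
        At 26: go left to 13.
          13 is a leaf — visit 13.
        Visit 26.
        At 26: go right to 31.
          31 is a leaf — visit 31.
Visit 9.
At 9: go right to 16.
  16 is a leaf — visit 16.
Full in-order sequence: 17, 23, 15, 14, 25, 39, 13, 26, 31, 9, 16.

14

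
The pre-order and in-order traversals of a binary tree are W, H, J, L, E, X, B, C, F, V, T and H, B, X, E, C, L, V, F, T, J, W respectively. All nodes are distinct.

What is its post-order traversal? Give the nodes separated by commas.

B, X, C, E, V, T, F, L, J, H, W

The first element of pre-order is the root; it splits in-order into left and right subtrees.
Root W: left subtree has 10 nodes {H, B, X, E, C, L, V, F, T, J}, right has 0 { }.
  Root H: left subtree has 0 nodes { }, right has 9 {B, X, E, C, L, V, F, T, J}.
    Root J: left subtree has 8 nodes {B, X, E, C, L, V, F, T}, right has 0 { }.
      Root L: left subtree has 4 nodes {B, X, E, C}, right has 3 {V, F, T}.
        Root E: left subtree has 2 nodes {B, X}, right has 1 {C}.
          Root X: left subtree has 1 node {B}, right has 0 { }.
        Root F: left subtree has 1 node {V}, right has 1 {T}.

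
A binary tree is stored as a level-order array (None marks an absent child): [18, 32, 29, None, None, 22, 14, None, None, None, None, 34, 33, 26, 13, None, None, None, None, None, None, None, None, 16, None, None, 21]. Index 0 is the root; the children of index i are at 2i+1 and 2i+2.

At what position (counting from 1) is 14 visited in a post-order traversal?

9

Post-order visits the left subtree, then the right subtree, then the node.
At 18: go left to 32.
  32 is a leaf — visit 32.
At 18: go right to 29.
  At 29: go left to 22.
    At 22: go left to 34.
      At 34: go left to 16.
        16 is a leaf — visit 16.
      At 34: no right child.
      Visit 34.
    At 22: go right to 33.
      At 33: no left child.
      At 33: go right to 21.
        21 is a leaf — visit 21.
      Visit 33.
    Visit 22.
  At 29: go right to 14.
    At 14: go left to 26.
      26 is a leaf — visit 26.
    At 14: go right to 13.
      13 is a leaf — visit 13.
    Visit 14.
  Visit 29.
Visit 18.
Full post-order sequence: 32, 16, 34, 21, 33, 22, 26, 13, 14, 29, 18.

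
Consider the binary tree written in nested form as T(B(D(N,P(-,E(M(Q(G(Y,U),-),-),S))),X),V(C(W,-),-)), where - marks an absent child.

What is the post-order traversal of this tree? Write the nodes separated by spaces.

N Y U G Q M S E P D X B W C V T

Post-order visits the left subtree, then the right subtree, then the node.
At T: go left to B.
  At B: go left to D.
    At D: go left to N.
      N is a leaf — visit N.
    At D: go right to P.
      At P: no left child.
      At P: go right to E.
        At E: go left to M.
          At M: go left to Q.
            At Q: go left to G.
              At G: go left to Y.
                Y is a leaf — visit Y.
              At G: go right to U.
                U is a leaf — visit U.
              Visit G.
            At Q: no right child.
            Visit Q.
          At M: no right child.
          Visit M.
        At E: go right to S.
          S is a leaf — visit S.
        Visit E.
      Visit P.
    Visit D.
  At B: go right to X.
    X is a leaf — visit X.
  Visit B.
At T: go right to V.
  At V: go left to C.
    At C: go left to W.
      W is a leaf — visit W.
    At C: no right child.
    Visit C.
  At V: no right child.
  Visit V.
Visit T.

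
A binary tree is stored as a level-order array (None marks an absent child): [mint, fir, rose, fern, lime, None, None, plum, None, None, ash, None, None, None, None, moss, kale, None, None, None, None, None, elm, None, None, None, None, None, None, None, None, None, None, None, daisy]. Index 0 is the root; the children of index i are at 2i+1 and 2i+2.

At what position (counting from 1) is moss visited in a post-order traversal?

1

Post-order visits the left subtree, then the right subtree, then the node.
At mint: go left to fir.
  At fir: go left to fern.
    At fern: go left to plum.
      At plum: go left to moss.
        moss is a leaf — visit moss.
      At plum: go right to kale.
        At kale: no left child.
        At kale: go right to daisy.
          daisy is a leaf — visit daisy.
        Visit kale.
      Visit plum.
    At fern: no right child.
    Visit fern.
  At fir: go right to lime.
    At lime: no left child.
    At lime: go right to ash.
      At ash: no left child.
      At ash: go right to elm.
        elm is a leaf — visit elm.
      Visit ash.
    Visit lime.
  Visit fir.
At mint: go right to rose.
  rose is a leaf — visit rose.
Visit mint.
Full post-order sequence: moss, daisy, kale, plum, fern, elm, ash, lime, fir, rose, mint.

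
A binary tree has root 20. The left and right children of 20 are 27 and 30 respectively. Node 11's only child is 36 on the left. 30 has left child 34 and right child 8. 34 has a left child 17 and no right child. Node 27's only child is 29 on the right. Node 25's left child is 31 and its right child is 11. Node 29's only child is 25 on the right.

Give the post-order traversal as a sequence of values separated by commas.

Post-order visits the left subtree, then the right subtree, then the node.
At 20: go left to 27.
  At 27: no left child.
  At 27: go right to 29.
    At 29: no left child.
    At 29: go right to 25.
      At 25: go left to 31.
        31 is a leaf — visit 31.
      At 25: go right to 11.
        At 11: go left to 36.
          36 is a leaf — visit 36.
        At 11: no right child.
        Visit 11.
      Visit 25.
    Visit 29.
  Visit 27.
At 20: go right to 30.
  At 30: go left to 34.
    At 34: go left to 17.
      17 is a leaf — visit 17.
    At 34: no right child.
    Visit 34.
  At 30: go right to 8.
    8 is a leaf — visit 8.
  Visit 30.
Visit 20.

31, 36, 11, 25, 29, 27, 17, 34, 8, 30, 20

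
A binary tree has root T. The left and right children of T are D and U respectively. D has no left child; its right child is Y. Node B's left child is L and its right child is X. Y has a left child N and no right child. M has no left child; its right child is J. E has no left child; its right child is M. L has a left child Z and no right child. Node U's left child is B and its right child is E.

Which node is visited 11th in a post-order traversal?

Post-order visits the left subtree, then the right subtree, then the node.
At T: go left to D.
  At D: no left child.
  At D: go right to Y.
    At Y: go left to N.
      N is a leaf — visit N.
    At Y: no right child.
    Visit Y.
  Visit D.
At T: go right to U.
  At U: go left to B.
    At B: go left to L.
      At L: go left to Z.
        Z is a leaf — visit Z.
      At L: no right child.
      Visit L.
    At B: go right to X.
      X is a leaf — visit X.
    Visit B.
  At U: go right to E.
    At E: no left child.
    At E: go right to M.
      At M: no left child.
      At M: go right to J.
        J is a leaf — visit J.
      Visit M.
    Visit E.
  Visit U.
Visit T.
Full post-order sequence: N, Y, D, Z, L, X, B, J, M, E, U, T.

U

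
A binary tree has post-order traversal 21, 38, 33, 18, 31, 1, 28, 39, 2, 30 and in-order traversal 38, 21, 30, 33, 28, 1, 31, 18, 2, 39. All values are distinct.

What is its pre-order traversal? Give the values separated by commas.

The last element of post-order is the root; it splits in-order into left and right subtrees.
Root 30: left subtree has 2 nodes {38, 21}, right has 7 {33, 28, 1, 31, 18, 2, 39}.
  Root 38: left subtree has 0 nodes { }, right has 1 {21}.
  Root 2: left subtree has 5 nodes {33, 28, 1, 31, 18}, right has 1 {39}.
    Root 28: left subtree has 1 node {33}, right has 3 {1, 31, 18}.
      Root 1: left subtree has 0 nodes { }, right has 2 {31, 18}.
        Root 31: left subtree has 0 nodes { }, right has 1 {18}.

30, 38, 21, 2, 28, 33, 1, 31, 18, 39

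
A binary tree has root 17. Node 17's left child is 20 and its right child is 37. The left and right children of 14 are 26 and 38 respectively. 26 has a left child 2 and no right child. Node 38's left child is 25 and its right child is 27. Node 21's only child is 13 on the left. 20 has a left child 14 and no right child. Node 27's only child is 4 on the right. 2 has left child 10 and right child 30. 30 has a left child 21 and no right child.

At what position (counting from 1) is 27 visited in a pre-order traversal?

Pre-order visits the node, then its left subtree, then its right subtree.
Visit 17.
At 17: go left to 20.
  Visit 20.
  At 20: go left to 14.
    Visit 14.
    At 14: go left to 26.
      Visit 26.
      At 26: go left to 2.
        Visit 2.
        At 2: go left to 10.
          10 is a leaf — visit 10.
        At 2: go right to 30.
          Visit 30.
          At 30: go left to 21.
            Visit 21.
            At 21: go left to 13.
              13 is a leaf — visit 13.
            At 21: no right child.
          At 30: no right child.
      At 26: no right child.
    At 14: go right to 38.
      Visit 38.
      At 38: go left to 25.
        25 is a leaf — visit 25.
      At 38: go right to 27.
        Visit 27.
        At 27: no left child.
        At 27: go right to 4.
          4 is a leaf — visit 4.
  At 20: no right child.
At 17: go right to 37.
  37 is a leaf — visit 37.
Full pre-order sequence: 17, 20, 14, 26, 2, 10, 30, 21, 13, 38, 25, 27, 4, 37.

12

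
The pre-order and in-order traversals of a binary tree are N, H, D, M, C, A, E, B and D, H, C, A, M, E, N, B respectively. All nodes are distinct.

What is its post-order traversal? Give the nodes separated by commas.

The first element of pre-order is the root; it splits in-order into left and right subtrees.
Root N: left subtree has 6 nodes {D, H, C, A, M, E}, right has 1 {B}.
  Root H: left subtree has 1 node {D}, right has 4 {C, A, M, E}.
    Root M: left subtree has 2 nodes {C, A}, right has 1 {E}.
      Root C: left subtree has 0 nodes { }, right has 1 {A}.

D, A, C, E, M, H, B, N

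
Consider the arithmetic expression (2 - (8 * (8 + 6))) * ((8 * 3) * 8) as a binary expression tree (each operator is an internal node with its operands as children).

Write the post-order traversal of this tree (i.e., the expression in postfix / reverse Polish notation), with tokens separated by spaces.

2 8 8 6 + * - 8 3 * 8 * *

Post-order on an expression tree gives postfix notation: for each operator, emit left operand, right operand, then the operator.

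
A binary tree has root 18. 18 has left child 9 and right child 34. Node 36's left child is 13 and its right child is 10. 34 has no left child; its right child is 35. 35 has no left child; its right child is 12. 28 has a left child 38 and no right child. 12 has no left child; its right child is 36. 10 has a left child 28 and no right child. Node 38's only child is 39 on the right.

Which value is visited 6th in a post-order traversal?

10

Post-order visits the left subtree, then the right subtree, then the node.
At 18: go left to 9.
  9 is a leaf — visit 9.
At 18: go right to 34.
  At 34: no left child.
  At 34: go right to 35.
    At 35: no left child.
    At 35: go right to 12.
      At 12: no left child.
      At 12: go right to 36.
        At 36: go left to 13.
          13 is a leaf — visit 13.
        At 36: go right to 10.
          At 10: go left to 28.
            At 28: go left to 38.
              At 38: no left child.
              At 38: go right to 39.
                39 is a leaf — visit 39.
              Visit 38.
            At 28: no right child.
            Visit 28.
          At 10: no right child.
          Visit 10.
        Visit 36.
      Visit 12.
    Visit 35.
  Visit 34.
Visit 18.
Full post-order sequence: 9, 13, 39, 38, 28, 10, 36, 12, 35, 34, 18.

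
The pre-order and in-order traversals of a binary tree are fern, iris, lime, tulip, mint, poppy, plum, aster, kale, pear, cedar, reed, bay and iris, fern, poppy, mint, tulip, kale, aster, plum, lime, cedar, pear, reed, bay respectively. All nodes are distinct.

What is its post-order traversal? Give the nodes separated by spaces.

iris poppy mint kale aster plum tulip cedar bay reed pear lime fern

The first element of pre-order is the root; it splits in-order into left and right subtrees.
Root fern: left subtree has 1 node {iris}, right has 11 {poppy, mint, tulip, kale, aster, plum, lime, cedar, pear, reed, bay}.
  Root lime: left subtree has 6 nodes {poppy, mint, tulip, kale, aster, plum}, right has 4 {cedar, pear, reed, bay}.
    Root tulip: left subtree has 2 nodes {poppy, mint}, right has 3 {kale, aster, plum}.
      Root mint: left subtree has 1 node {poppy}, right has 0 { }.
      Root plum: left subtree has 2 nodes {kale, aster}, right has 0 { }.
        Root aster: left subtree has 1 node {kale}, right has 0 { }.
    Root pear: left subtree has 1 node {cedar}, right has 2 {reed, bay}.
      Root reed: left subtree has 0 nodes { }, right has 1 {bay}.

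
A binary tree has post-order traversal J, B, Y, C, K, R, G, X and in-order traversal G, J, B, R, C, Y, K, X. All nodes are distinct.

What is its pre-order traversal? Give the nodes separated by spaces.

X G R B J K C Y

The last element of post-order is the root; it splits in-order into left and right subtrees.
Root X: left subtree has 7 nodes {G, J, B, R, C, Y, K}, right has 0 { }.
  Root G: left subtree has 0 nodes { }, right has 6 {J, B, R, C, Y, K}.
    Root R: left subtree has 2 nodes {J, B}, right has 3 {C, Y, K}.
      Root B: left subtree has 1 node {J}, right has 0 { }.
      Root K: left subtree has 2 nodes {C, Y}, right has 0 { }.
        Root C: left subtree has 0 nodes { }, right has 1 {Y}.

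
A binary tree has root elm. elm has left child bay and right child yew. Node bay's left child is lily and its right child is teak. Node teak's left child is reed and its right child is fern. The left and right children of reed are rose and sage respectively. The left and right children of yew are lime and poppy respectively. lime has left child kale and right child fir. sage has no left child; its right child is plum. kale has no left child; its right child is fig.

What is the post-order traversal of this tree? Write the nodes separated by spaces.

lily rose plum sage reed fern teak bay fig kale fir lime poppy yew elm

Post-order visits the left subtree, then the right subtree, then the node.
At elm: go left to bay.
  At bay: go left to lily.
    lily is a leaf — visit lily.
  At bay: go right to teak.
    At teak: go left to reed.
      At reed: go left to rose.
        rose is a leaf — visit rose.
      At reed: go right to sage.
        At sage: no left child.
        At sage: go right to plum.
          plum is a leaf — visit plum.
        Visit sage.
      Visit reed.
    At teak: go right to fern.
      fern is a leaf — visit fern.
    Visit teak.
  Visit bay.
At elm: go right to yew.
  At yew: go left to lime.
    At lime: go left to kale.
      At kale: no left child.
      At kale: go right to fig.
        fig is a leaf — visit fig.
      Visit kale.
    At lime: go right to fir.
      fir is a leaf — visit fir.
    Visit lime.
  At yew: go right to poppy.
    poppy is a leaf — visit poppy.
  Visit yew.
Visit elm.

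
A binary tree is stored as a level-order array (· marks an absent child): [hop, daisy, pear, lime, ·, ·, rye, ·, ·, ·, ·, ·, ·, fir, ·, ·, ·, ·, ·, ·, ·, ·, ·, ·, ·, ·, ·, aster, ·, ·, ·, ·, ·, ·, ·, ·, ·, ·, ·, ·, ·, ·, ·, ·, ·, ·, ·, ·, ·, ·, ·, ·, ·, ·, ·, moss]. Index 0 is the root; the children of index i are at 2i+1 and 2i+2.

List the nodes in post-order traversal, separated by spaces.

lime daisy moss aster fir rye pear hop

Post-order visits the left subtree, then the right subtree, then the node.
At hop: go left to daisy.
  At daisy: go left to lime.
    lime is a leaf — visit lime.
  At daisy: no right child.
  Visit daisy.
At hop: go right to pear.
  At pear: no left child.
  At pear: go right to rye.
    At rye: go left to fir.
      At fir: go left to aster.
        At aster: go left to moss.
          moss is a leaf — visit moss.
        At aster: no right child.
        Visit aster.
      At fir: no right child.
      Visit fir.
    At rye: no right child.
    Visit rye.
  Visit pear.
Visit hop.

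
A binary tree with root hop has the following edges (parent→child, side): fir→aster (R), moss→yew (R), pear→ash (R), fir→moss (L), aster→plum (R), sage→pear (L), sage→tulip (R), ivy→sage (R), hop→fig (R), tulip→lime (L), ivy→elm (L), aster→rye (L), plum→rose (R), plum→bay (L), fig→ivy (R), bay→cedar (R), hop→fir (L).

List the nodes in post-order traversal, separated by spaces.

yew moss rye cedar bay rose plum aster fir elm ash pear lime tulip sage ivy fig hop

Post-order visits the left subtree, then the right subtree, then the node.
At hop: go left to fir.
  At fir: go left to moss.
    At moss: no left child.
    At moss: go right to yew.
      yew is a leaf — visit yew.
    Visit moss.
  At fir: go right to aster.
    At aster: go left to rye.
      rye is a leaf — visit rye.
    At aster: go right to plum.
      At plum: go left to bay.
        At bay: no left child.
        At bay: go right to cedar.
          cedar is a leaf — visit cedar.
        Visit bay.
      At plum: go right to rose.
        rose is a leaf — visit rose.
      Visit plum.
    Visit aster.
  Visit fir.
At hop: go right to fig.
  At fig: no left child.
  At fig: go right to ivy.
    At ivy: go left to elm.
      elm is a leaf — visit elm.
    At ivy: go right to sage.
      At sage: go left to pear.
        At pear: no left child.
        At pear: go right to ash.
          ash is a leaf — visit ash.
        Visit pear.
      At sage: go right to tulip.
        At tulip: go left to lime.
          lime is a leaf — visit lime.
        At tulip: no right child.
        Visit tulip.
      Visit sage.
    Visit ivy.
  Visit fig.
Visit hop.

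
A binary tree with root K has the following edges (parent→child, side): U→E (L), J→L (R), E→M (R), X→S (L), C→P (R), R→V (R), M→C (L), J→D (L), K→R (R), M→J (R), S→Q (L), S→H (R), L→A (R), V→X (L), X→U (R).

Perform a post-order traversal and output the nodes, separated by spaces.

Post-order visits the left subtree, then the right subtree, then the node.
At K: no left child.
At K: go right to R.
  At R: no left child.
  At R: go right to V.
    At V: go left to X.
      At X: go left to S.
        At S: go left to Q.
          Q is a leaf — visit Q.
        At S: go right to H.
          H is a leaf — visit H.
        Visit S.
      At X: go right to U.
        At U: go left to E.
          At E: no left child.
          At E: go right to M.
            At M: go left to C.
              At C: no left child.
              At C: go right to P.
                P is a leaf — visit P.
              Visit C.
            At M: go right to J.
              At J: go left to D.
                D is a leaf — visit D.
              At J: go right to L.
                At L: no left child.
                At L: go right to A.
                  A is a leaf — visit A.
                Visit L.
              Visit J.
            Visit M.
          Visit E.
        At U: no right child.
        Visit U.
      Visit X.
    At V: no right child.
    Visit V.
  Visit R.
Visit K.

Q H S P C D A L J M E U X V R K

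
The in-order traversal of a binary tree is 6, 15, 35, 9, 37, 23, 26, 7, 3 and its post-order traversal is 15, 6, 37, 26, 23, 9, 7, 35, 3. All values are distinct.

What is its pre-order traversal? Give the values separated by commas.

3, 35, 6, 15, 7, 9, 23, 37, 26

The last element of post-order is the root; it splits in-order into left and right subtrees.
Root 3: left subtree has 8 nodes {6, 15, 35, 9, 37, 23, 26, 7}, right has 0 { }.
  Root 35: left subtree has 2 nodes {6, 15}, right has 5 {9, 37, 23, 26, 7}.
    Root 6: left subtree has 0 nodes { }, right has 1 {15}.
    Root 7: left subtree has 4 nodes {9, 37, 23, 26}, right has 0 { }.
      Root 9: left subtree has 0 nodes { }, right has 3 {37, 23, 26}.
        Root 23: left subtree has 1 node {37}, right has 1 {26}.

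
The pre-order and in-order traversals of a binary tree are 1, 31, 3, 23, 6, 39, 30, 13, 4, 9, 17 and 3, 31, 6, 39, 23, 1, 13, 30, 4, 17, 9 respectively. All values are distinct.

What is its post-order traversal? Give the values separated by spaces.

The first element of pre-order is the root; it splits in-order into left and right subtrees.
Root 1: left subtree has 5 nodes {3, 31, 6, 39, 23}, right has 5 {13, 30, 4, 17, 9}.
  Root 31: left subtree has 1 node {3}, right has 3 {6, 39, 23}.
    Root 23: left subtree has 2 nodes {6, 39}, right has 0 { }.
      Root 6: left subtree has 0 nodes { }, right has 1 {39}.
  Root 30: left subtree has 1 node {13}, right has 3 {4, 17, 9}.
    Root 4: left subtree has 0 nodes { }, right has 2 {17, 9}.
      Root 9: left subtree has 1 node {17}, right has 0 { }.

3 39 6 23 31 13 17 9 4 30 1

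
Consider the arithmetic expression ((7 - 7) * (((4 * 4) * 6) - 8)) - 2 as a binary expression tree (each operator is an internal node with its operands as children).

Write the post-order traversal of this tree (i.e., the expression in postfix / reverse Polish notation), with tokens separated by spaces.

7 7 - 4 4 * 6 * 8 - * 2 -

Post-order on an expression tree gives postfix notation: for each operator, emit left operand, right operand, then the operator.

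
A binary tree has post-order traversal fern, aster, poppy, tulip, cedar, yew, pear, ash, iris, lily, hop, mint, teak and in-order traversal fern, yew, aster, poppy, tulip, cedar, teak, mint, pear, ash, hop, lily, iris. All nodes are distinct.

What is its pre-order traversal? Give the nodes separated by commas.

teak, yew, fern, cedar, tulip, poppy, aster, mint, hop, ash, pear, lily, iris

The last element of post-order is the root; it splits in-order into left and right subtrees.
Root teak: left subtree has 6 nodes {fern, yew, aster, poppy, tulip, cedar}, right has 6 {mint, pear, ash, hop, lily, iris}.
  Root yew: left subtree has 1 node {fern}, right has 4 {aster, poppy, tulip, cedar}.
    Root cedar: left subtree has 3 nodes {aster, poppy, tulip}, right has 0 { }.
      Root tulip: left subtree has 2 nodes {aster, poppy}, right has 0 { }.
        Root poppy: left subtree has 1 node {aster}, right has 0 { }.
  Root mint: left subtree has 0 nodes { }, right has 5 {pear, ash, hop, lily, iris}.
    Root hop: left subtree has 2 nodes {pear, ash}, right has 2 {lily, iris}.
      Root ash: left subtree has 1 node {pear}, right has 0 { }.
      Root lily: left subtree has 0 nodes { }, right has 1 {iris}.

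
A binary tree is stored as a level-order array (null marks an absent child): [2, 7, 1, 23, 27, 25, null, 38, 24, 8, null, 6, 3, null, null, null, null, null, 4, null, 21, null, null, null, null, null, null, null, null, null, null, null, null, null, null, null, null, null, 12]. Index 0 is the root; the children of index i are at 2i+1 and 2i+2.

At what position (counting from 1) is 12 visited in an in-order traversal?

In-order visits the left subtree, then the node, then the right subtree.
At 2: go left to 7.
  At 7: go left to 23.
    At 23: go left to 38.
      38 is a leaf — visit 38.
    Visit 23.
    At 23: go right to 24.
      At 24: no left child.
      Visit 24.
      At 24: go right to 4.
        At 4: no left child.
        Visit 4.
        At 4: go right to 12.
          12 is a leaf — visit 12.
  Visit 7.
  At 7: go right to 27.
    At 27: go left to 8.
      At 8: no left child.
      Visit 8.
      At 8: go right to 21.
        21 is a leaf — visit 21.
    Visit 27.
    At 27: no right child.
Visit 2.
At 2: go right to 1.
  At 1: go left to 25.
    At 25: go left to 6.
      6 is a leaf — visit 6.
    Visit 25.
    At 25: go right to 3.
      3 is a leaf — visit 3.
  Visit 1.
  At 1: no right child.
Full in-order sequence: 38, 23, 24, 4, 12, 7, 8, 21, 27, 2, 6, 25, 3, 1.

5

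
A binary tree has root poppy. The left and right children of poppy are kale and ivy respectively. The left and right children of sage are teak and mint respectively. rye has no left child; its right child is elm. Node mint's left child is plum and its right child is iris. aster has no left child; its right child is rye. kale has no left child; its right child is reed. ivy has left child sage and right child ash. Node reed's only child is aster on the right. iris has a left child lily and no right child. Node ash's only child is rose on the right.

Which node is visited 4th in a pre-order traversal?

aster

Pre-order visits the node, then its left subtree, then its right subtree.
Visit poppy.
At poppy: go left to kale.
  Visit kale.
  At kale: no left child.
  At kale: go right to reed.
    Visit reed.
    At reed: no left child.
    At reed: go right to aster.
      Visit aster.
      At aster: no left child.
      At aster: go right to rye.
        Visit rye.
        At rye: no left child.
        At rye: go right to elm.
          elm is a leaf — visit elm.
At poppy: go right to ivy.
  Visit ivy.
  At ivy: go left to sage.
    Visit sage.
    At sage: go left to teak.
      teak is a leaf — visit teak.
    At sage: go right to mint.
      Visit mint.
      At mint: go left to plum.
        plum is a leaf — visit plum.
      At mint: go right to iris.
        Visit iris.
        At iris: go left to lily.
          lily is a leaf — visit lily.
        At iris: no right child.
  At ivy: go right to ash.
    Visit ash.
    At ash: no left child.
    At ash: go right to rose.
      rose is a leaf — visit rose.
Full pre-order sequence: poppy, kale, reed, aster, rye, elm, ivy, sage, teak, mint, plum, iris, lily, ash, rose.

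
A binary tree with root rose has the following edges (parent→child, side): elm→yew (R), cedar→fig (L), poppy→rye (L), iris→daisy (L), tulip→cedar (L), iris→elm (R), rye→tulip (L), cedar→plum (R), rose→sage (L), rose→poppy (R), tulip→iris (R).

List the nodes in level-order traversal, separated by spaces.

Level-order visits nodes level by level from the root, left to right within each level.
Level 0: rose
Level 1: sage, poppy
Level 2: rye
Level 3: tulip
Level 4: cedar, iris
Level 5: fig, plum, daisy, elm
Level 6: yew

rose sage poppy rye tulip cedar iris fig plum daisy elm yew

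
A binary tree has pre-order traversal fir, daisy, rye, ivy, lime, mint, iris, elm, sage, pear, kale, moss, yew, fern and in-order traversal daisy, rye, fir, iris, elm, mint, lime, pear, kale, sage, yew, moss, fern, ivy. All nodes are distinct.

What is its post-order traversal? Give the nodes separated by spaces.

The first element of pre-order is the root; it splits in-order into left and right subtrees.
Root fir: left subtree has 2 nodes {daisy, rye}, right has 11 {iris, elm, mint, lime, pear, kale, sage, yew, moss, fern, ivy}.
  Root daisy: left subtree has 0 nodes { }, right has 1 {rye}.
  Root ivy: left subtree has 10 nodes {iris, elm, mint, lime, pear, kale, sage, yew, moss, fern}, right has 0 { }.
    Root lime: left subtree has 3 nodes {iris, elm, mint}, right has 6 {pear, kale, sage, yew, moss, fern}.
      Root mint: left subtree has 2 nodes {iris, elm}, right has 0 { }.
        Root iris: left subtree has 0 nodes { }, right has 1 {elm}.
      Root sage: left subtree has 2 nodes {pear, kale}, right has 3 {yew, moss, fern}.
        Root pear: left subtree has 0 nodes { }, right has 1 {kale}.
        Root moss: left subtree has 1 node {yew}, right has 1 {fern}.

rye daisy elm iris mint kale pear yew fern moss sage lime ivy fir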